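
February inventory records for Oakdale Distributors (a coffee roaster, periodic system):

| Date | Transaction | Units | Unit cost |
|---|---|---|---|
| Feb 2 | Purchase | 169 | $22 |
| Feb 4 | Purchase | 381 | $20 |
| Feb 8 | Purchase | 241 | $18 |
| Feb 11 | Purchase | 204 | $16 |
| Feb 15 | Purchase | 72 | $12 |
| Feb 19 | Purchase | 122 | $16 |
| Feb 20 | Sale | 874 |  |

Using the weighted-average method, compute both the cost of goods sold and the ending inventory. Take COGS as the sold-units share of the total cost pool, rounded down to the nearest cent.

Feb 20, sell 874: 874/1189 × $21,756.00 → $15,992.21
Ending inventory (cost pool remaining) = $5,763.79

COGS = $15,992.21; ending inventory = $5,763.79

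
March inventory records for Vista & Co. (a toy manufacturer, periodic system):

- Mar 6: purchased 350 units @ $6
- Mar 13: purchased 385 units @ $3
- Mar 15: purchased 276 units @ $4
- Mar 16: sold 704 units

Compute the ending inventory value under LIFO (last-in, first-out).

Mar 16, 704 sold [LIFO — newest first]: 276 @ $4 + 385 @ $3 + 43 @ $6 = $2,517
Ending inventory: 307 @ $6 = $1,842
Check: goods available $4,359 = COGS $2,517 + ending $1,842

Ending inventory = $1,842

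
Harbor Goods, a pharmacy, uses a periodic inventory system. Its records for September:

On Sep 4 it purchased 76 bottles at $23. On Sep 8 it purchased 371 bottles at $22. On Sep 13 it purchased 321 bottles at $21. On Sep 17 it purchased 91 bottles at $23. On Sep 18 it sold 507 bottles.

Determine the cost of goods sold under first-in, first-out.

Sep 18, 507 sold [FIFO — oldest first]: 76 @ $23 + 371 @ $22 + 60 @ $21 = $11,170
Ending inventory: 261 @ $21 + 91 @ $23 = $7,574
Check: goods available $18,744 = COGS $11,170 + ending $7,574

COGS = $11,170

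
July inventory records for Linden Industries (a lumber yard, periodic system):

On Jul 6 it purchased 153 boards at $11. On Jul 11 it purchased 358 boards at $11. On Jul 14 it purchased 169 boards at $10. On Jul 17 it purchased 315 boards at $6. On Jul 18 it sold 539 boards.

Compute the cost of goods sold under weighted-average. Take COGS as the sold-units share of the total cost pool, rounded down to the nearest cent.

COGS = $4,984.26

Jul 18, sell 539: 539/995 × $9,201.00 → $4,984.26
Ending inventory (cost pool remaining) = $4,216.74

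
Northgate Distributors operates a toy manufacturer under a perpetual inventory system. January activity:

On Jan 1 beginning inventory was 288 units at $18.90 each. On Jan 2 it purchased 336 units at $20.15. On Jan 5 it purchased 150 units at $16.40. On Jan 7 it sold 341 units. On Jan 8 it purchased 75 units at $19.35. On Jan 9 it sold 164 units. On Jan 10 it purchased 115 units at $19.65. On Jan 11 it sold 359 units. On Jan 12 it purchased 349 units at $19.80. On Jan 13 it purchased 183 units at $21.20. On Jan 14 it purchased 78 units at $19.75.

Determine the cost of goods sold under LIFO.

COGS = $16,494.60

Jan 7, 341 sold [LIFO — newest first]: 150 @ $16.40 + 191 @ $20.15 = $6,308.65
Jan 9, 164 sold [LIFO — newest first]: 75 @ $19.35 + 89 @ $20.15 = $3,244.60
Jan 11, 359 sold [LIFO — newest first]: 115 @ $19.65 + 56 @ $20.15 + 188 @ $18.90 = $6,941.35
Total COGS = $6,308.65 + $3,244.60 + $6,941.35 = $16,494.60
Ending inventory: 100 @ $18.90 + 349 @ $19.80 + 183 @ $21.20 + 78 @ $19.75 = $14,220.30
Check: goods available $30,714.90 = COGS $16,494.60 + ending $14,220.30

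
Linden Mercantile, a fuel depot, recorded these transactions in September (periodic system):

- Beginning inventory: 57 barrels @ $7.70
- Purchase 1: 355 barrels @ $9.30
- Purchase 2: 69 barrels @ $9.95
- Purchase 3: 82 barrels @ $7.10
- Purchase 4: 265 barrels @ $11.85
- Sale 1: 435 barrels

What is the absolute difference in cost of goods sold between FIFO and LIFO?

$616.45

FIFO COGS: 57 @ $7.70 + 355 @ $9.30 + 23 @ $9.95 = $3,969.25
LIFO COGS: 265 @ $11.85 + 82 @ $7.10 + 69 @ $9.95 + 19 @ $9.30 = $4,585.70
Difference = |$3,969.25 − $4,585.70| = $616.45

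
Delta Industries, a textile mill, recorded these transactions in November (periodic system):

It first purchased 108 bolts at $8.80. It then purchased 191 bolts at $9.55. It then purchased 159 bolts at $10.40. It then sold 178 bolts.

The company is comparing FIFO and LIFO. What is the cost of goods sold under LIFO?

COGS = $1,835.05

FIFO COGS: 108 @ $8.80 + 70 @ $9.55 = $1,618.90
LIFO COGS: 159 @ $10.40 + 19 @ $9.55 = $1,835.05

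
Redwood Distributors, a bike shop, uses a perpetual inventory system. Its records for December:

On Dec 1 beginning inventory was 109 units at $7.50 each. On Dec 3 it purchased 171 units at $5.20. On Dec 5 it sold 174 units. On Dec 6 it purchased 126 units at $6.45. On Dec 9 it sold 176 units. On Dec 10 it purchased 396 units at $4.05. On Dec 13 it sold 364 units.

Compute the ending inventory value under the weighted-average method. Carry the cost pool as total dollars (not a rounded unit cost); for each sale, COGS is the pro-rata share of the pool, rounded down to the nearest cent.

Ending inventory = $380.81

After Dec 1: 109 on hand, pool $817.50 (≈ $7.5000 each)
After Dec 3: 280 on hand, pool $1,706.70 (≈ $6.0954 each)
Dec 5, sell 174: 174/280 × $1,706.70 → $1,060.59
After Dec 6: 232 on hand, pool $1,458.81 (≈ $6.2880 each)
Dec 9, sell 176: 176/232 × $1,458.81 → $1,106.68
After Dec 10: 452 on hand, pool $1,955.93 (≈ $4.3273 each)
Dec 13, sell 364: 364/452 × $1,955.93 → $1,575.12
Total COGS = $1,060.59 + $1,106.68 + $1,575.12 = $3,742.39
Ending inventory (cost pool remaining) = $380.81
Check: goods available $4,123.20 = COGS $3,742.39 + ending $380.81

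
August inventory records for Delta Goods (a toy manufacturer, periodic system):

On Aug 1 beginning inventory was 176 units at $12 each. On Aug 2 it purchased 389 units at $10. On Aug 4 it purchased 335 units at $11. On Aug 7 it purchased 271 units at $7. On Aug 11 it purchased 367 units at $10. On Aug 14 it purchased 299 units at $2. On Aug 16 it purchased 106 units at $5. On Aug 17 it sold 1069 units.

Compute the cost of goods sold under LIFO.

Aug 17, 1069 sold [LIFO — newest first]: 106 @ $5 + 299 @ $2 + 367 @ $10 + 271 @ $7 + 26 @ $11 = $6,981
Ending inventory: 176 @ $12 + 389 @ $10 + 309 @ $11 = $9,401
Check: goods available $16,382 = COGS $6,981 + ending $9,401

COGS = $6,981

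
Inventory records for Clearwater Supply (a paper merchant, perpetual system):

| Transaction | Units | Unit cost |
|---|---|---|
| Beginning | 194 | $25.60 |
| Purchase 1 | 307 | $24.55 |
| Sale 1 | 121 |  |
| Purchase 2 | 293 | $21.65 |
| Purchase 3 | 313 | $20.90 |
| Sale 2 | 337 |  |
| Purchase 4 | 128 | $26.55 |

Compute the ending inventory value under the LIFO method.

Ending inventory = $18,754.95

Sale 1 (121) [LIFO — newest first]: 121 @ $24.55 = $2,970.55
Sale 2 (337) [LIFO — newest first]: 313 @ $20.90 + 24 @ $21.65 = $7,061.30
Total COGS = $2,970.55 + $7,061.30 = $10,031.85
Ending inventory: 194 @ $25.60 + 186 @ $24.55 + 269 @ $21.65 + 128 @ $26.55 = $18,754.95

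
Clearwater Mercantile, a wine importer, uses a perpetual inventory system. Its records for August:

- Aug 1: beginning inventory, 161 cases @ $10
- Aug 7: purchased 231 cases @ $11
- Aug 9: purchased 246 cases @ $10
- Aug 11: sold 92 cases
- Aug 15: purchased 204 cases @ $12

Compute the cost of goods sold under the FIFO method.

COGS = $920

Aug 11, 92 sold [FIFO — oldest first]: 92 @ $10 = $920
Ending inventory: 69 @ $10 + 231 @ $11 + 246 @ $10 + 204 @ $12 = $8,139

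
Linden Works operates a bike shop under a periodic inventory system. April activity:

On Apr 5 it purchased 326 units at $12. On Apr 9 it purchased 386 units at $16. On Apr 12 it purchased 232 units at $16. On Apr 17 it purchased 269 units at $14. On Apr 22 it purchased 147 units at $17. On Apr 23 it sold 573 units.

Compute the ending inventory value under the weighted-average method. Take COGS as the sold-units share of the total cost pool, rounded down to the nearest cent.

Apr 23, sell 573: 573/1360 × $20,065.00 → $8,453.85
Ending inventory (cost pool remaining) = $11,611.15
Check: goods available $20,065.00 = COGS $8,453.85 + ending $11,611.15

Ending inventory = $11,611.15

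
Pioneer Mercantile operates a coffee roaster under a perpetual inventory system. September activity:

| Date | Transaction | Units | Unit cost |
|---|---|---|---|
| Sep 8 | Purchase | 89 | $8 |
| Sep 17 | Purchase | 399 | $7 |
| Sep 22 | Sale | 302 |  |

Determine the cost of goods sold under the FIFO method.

COGS = $2,203

Sep 22, 302 sold [FIFO — oldest first]: 89 @ $8 + 213 @ $7 = $2,203
Ending inventory: 186 @ $7 = $1,302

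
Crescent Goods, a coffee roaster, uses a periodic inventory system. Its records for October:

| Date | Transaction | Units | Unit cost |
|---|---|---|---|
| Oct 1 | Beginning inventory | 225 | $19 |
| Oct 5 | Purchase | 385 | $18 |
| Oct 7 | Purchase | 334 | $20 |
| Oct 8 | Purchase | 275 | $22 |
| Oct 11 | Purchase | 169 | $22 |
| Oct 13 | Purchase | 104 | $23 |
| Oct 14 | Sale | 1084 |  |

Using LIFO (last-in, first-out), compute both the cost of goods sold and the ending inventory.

COGS = $22,476; ending inventory = $7,569

Oct 14, 1084 sold [LIFO — newest first]: 104 @ $23 + 169 @ $22 + 275 @ $22 + 334 @ $20 + 202 @ $18 = $22,476
Ending inventory: 225 @ $19 + 183 @ $18 = $7,569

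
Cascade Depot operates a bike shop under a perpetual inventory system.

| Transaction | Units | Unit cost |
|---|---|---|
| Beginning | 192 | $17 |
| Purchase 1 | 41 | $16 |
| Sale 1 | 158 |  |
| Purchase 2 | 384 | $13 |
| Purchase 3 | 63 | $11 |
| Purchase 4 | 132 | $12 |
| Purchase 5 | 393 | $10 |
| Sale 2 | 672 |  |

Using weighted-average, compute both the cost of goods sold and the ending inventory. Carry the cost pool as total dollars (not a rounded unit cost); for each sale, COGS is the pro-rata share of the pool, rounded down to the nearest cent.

After Beginning: 192 on hand, pool $3,264.00 (≈ $17.0000 each)
After Purchase 1: 233 on hand, pool $3,920.00 (≈ $16.8240 each)
Sale 1, sell 158: 158/233 × $3,920.00 → $2,658.19
After Purchase 2: 459 on hand, pool $6,253.81 (≈ $13.6249 each)
After Purchase 3: 522 on hand, pool $6,946.81 (≈ $13.3081 each)
After Purchase 4: 654 on hand, pool $8,530.81 (≈ $13.0441 each)
After Purchase 5: 1047 on hand, pool $12,460.81 (≈ $11.9014 each)
Sale 2, sell 672: 672/1047 × $12,460.81 → $7,997.76
Total COGS = $2,658.19 + $7,997.76 = $10,655.95
Ending inventory (cost pool remaining) = $4,463.05

COGS = $10,655.95; ending inventory = $4,463.05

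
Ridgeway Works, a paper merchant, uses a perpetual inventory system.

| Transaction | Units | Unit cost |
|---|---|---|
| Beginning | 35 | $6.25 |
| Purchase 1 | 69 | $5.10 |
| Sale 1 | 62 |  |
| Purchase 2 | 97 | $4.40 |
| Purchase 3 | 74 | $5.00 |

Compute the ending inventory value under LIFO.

Ending inventory = $1,051.25

Sale 1 (62) [LIFO — newest first]: 62 @ $5.10 = $316.20
Ending inventory: 35 @ $6.25 + 7 @ $5.10 + 97 @ $4.40 + 74 @ $5.00 = $1,051.25
Check: goods available $1,367.45 = COGS $316.20 + ending $1,051.25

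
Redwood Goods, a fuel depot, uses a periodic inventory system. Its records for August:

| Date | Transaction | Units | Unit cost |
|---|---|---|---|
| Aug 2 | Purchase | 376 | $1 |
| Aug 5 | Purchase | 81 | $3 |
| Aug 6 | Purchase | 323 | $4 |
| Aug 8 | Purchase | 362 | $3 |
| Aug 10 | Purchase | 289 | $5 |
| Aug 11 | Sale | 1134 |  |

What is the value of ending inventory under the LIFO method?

Aug 11, 1134 sold [LIFO — newest first]: 289 @ $5 + 362 @ $3 + 323 @ $4 + 81 @ $3 + 79 @ $1 = $4,145
Ending inventory: 297 @ $1 = $297
Check: goods available $4,442 = COGS $4,145 + ending $297

Ending inventory = $297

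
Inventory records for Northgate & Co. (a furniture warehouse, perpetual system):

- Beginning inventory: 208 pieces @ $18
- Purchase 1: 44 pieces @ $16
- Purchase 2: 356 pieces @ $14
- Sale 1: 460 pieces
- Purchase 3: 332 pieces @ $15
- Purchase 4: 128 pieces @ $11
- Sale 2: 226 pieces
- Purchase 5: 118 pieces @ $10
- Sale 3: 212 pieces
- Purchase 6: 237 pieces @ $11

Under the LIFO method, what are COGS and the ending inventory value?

Sale 1 (460) [LIFO — newest first]: 356 @ $14 + 44 @ $16 + 60 @ $18 = $6,768
Sale 2 (226) [LIFO — newest first]: 128 @ $11 + 98 @ $15 = $2,878
Sale 3 (212) [LIFO — newest first]: 118 @ $10 + 94 @ $15 = $2,590
Total COGS = $6,768 + $2,878 + $2,590 = $12,236
Ending inventory: 148 @ $18 + 140 @ $15 + 237 @ $11 = $7,371
Check: goods available $19,607 = COGS $12,236 + ending $7,371

COGS = $12,236; ending inventory = $7,371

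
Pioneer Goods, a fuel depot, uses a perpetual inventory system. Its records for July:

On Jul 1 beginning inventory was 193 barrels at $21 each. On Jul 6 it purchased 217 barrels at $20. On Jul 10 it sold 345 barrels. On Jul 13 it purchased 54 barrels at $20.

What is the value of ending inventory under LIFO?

Ending inventory = $2,445

Jul 10, 345 sold [LIFO — newest first]: 217 @ $20 + 128 @ $21 = $7,028
Ending inventory: 65 @ $21 + 54 @ $20 = $2,445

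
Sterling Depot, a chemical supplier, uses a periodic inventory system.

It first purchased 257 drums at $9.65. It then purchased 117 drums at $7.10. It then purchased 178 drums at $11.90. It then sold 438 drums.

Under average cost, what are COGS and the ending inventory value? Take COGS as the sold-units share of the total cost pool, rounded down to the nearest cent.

COGS = $4,307.75; ending inventory = $1,121.20

Sale 1, sell 438: 438/552 × $5,428.95 → $4,307.75
Ending inventory (cost pool remaining) = $1,121.20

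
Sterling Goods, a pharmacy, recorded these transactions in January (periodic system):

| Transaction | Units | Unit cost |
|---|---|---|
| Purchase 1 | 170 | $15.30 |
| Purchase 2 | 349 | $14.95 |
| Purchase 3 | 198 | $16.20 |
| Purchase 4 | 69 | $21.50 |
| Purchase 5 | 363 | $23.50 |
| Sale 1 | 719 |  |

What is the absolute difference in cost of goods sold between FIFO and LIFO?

FIFO COGS: 170 @ $15.30 + 349 @ $14.95 + 198 @ $16.20 + 2 @ $21.50 = $11,069.15
LIFO COGS: 363 @ $23.50 + 69 @ $21.50 + 198 @ $16.20 + 89 @ $14.95 = $14,552.15
Difference = |$11,069.15 − $14,552.15| = $3,483.00

$3,483.00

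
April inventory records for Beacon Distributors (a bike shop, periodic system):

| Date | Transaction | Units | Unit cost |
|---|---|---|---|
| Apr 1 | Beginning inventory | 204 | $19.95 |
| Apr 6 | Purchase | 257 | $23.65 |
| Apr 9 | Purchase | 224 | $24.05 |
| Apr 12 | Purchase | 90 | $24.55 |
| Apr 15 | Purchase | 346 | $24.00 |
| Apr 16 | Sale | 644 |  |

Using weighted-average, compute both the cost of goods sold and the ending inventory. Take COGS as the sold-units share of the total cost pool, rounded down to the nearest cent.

COGS = $14,964.55; ending inventory = $11,084.00

Apr 16, sell 644: 644/1121 × $26,048.55 → $14,964.55
Ending inventory (cost pool remaining) = $11,084.00
Check: goods available $26,048.55 = COGS $14,964.55 + ending $11,084.00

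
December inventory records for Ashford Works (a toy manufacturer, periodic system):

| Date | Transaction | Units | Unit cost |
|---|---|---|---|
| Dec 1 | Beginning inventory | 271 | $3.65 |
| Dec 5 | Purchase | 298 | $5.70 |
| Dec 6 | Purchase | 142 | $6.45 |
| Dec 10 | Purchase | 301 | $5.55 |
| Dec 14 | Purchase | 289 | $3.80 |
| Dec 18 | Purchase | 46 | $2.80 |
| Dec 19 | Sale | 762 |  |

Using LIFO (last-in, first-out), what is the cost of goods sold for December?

COGS = $3,710.25

Dec 19, 762 sold [LIFO — newest first]: 46 @ $2.80 + 289 @ $3.80 + 301 @ $5.55 + 126 @ $6.45 = $3,710.25
Ending inventory: 271 @ $3.65 + 298 @ $5.70 + 16 @ $6.45 = $2,790.95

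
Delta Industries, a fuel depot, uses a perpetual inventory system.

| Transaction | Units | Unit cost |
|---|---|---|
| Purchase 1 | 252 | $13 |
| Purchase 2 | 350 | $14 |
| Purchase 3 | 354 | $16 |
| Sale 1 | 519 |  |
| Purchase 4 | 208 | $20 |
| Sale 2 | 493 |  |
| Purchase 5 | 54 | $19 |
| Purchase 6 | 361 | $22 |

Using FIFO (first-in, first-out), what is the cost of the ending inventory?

Sale 1 (519) [FIFO — oldest first]: 252 @ $13 + 267 @ $14 = $7,014
Sale 2 (493) [FIFO — oldest first]: 83 @ $14 + 354 @ $16 + 56 @ $20 = $7,946
Total COGS = $7,014 + $7,946 = $14,960
Ending inventory: 152 @ $20 + 54 @ $19 + 361 @ $22 = $12,008

Ending inventory = $12,008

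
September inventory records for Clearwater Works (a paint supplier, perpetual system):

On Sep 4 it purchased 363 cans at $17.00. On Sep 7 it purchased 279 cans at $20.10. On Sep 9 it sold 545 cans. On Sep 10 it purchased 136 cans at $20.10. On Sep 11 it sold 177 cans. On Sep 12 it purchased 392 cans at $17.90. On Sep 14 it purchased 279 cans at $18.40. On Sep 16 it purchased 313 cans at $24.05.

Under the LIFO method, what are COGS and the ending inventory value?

Sep 9, 545 sold [LIFO — newest first]: 279 @ $20.10 + 266 @ $17.00 = $10,129.90
Sep 11, 177 sold [LIFO — newest first]: 136 @ $20.10 + 41 @ $17.00 = $3,430.60
Total COGS = $10,129.90 + $3,430.60 = $13,560.50
Ending inventory: 56 @ $17.00 + 392 @ $17.90 + 279 @ $18.40 + 313 @ $24.05 = $20,630.05

COGS = $13,560.50; ending inventory = $20,630.05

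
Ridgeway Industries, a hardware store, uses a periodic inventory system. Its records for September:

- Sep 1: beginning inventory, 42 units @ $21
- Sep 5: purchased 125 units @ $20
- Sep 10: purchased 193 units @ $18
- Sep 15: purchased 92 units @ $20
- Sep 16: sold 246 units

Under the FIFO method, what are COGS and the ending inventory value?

Sep 16, 246 sold [FIFO — oldest first]: 42 @ $21 + 125 @ $20 + 79 @ $18 = $4,804
Ending inventory: 114 @ $18 + 92 @ $20 = $3,892
Check: goods available $8,696 = COGS $4,804 + ending $3,892

COGS = $4,804; ending inventory = $3,892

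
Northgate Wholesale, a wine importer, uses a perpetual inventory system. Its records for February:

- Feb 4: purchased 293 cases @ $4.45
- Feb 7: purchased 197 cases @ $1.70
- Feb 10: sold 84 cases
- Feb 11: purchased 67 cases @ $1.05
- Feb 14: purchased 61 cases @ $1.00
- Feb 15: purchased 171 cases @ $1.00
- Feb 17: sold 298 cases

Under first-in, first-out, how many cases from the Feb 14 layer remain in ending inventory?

61

Feb 10, 84 sold [FIFO — oldest first]: 84 @ $4.45 = $373.80
Feb 17, 298 sold [FIFO — oldest first]: 209 @ $4.45 + 89 @ $1.70 = $1,081.35
Total COGS = $373.80 + $1,081.35 = $1,455.15
Ending inventory: 108 @ $1.70 + 67 @ $1.05 + 61 @ $1.00 + 171 @ $1.00 = $485.95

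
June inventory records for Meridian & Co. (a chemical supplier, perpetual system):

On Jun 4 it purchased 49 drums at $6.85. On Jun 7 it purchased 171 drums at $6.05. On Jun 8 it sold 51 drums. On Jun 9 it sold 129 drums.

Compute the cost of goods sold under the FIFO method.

COGS = $1,128.20

Jun 8, 51 sold [FIFO — oldest first]: 49 @ $6.85 + 2 @ $6.05 = $347.75
Jun 9, 129 sold [FIFO — oldest first]: 129 @ $6.05 = $780.45
Total COGS = $347.75 + $780.45 = $1,128.20
Ending inventory: 40 @ $6.05 = $242.00
Check: goods available $1,370.20 = COGS $1,128.20 + ending $242.00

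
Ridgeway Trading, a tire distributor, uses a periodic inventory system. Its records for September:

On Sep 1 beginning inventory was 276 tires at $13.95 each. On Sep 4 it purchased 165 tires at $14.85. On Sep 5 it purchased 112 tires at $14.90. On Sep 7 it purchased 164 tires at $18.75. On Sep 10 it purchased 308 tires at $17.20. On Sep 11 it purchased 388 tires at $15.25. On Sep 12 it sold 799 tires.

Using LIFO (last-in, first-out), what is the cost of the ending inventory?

Sep 12, 799 sold [LIFO — newest first]: 388 @ $15.25 + 308 @ $17.20 + 103 @ $18.75 = $13,145.85
Ending inventory: 276 @ $13.95 + 165 @ $14.85 + 112 @ $14.90 + 61 @ $18.75 = $9,113.00

Ending inventory = $9,113.00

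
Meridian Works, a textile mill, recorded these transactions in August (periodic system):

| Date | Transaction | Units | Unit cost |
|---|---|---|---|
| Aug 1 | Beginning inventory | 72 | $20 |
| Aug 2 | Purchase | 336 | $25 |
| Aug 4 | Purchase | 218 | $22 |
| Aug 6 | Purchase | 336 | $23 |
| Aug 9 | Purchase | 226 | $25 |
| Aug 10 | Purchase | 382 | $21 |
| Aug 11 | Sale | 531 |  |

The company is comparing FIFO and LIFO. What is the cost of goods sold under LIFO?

COGS = $11,747

FIFO COGS: 72 @ $20 + 336 @ $25 + 123 @ $22 = $12,546
LIFO COGS: 382 @ $21 + 149 @ $25 = $11,747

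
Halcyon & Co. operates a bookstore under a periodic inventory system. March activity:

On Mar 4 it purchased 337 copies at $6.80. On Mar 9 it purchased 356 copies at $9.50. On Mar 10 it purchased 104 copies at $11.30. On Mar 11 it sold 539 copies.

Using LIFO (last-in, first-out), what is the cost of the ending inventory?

Ending inventory = $1,754.40

Mar 11, 539 sold [LIFO — newest first]: 104 @ $11.30 + 356 @ $9.50 + 79 @ $6.80 = $5,094.40
Ending inventory: 258 @ $6.80 = $1,754.40
Check: goods available $6,848.80 = COGS $5,094.40 + ending $1,754.40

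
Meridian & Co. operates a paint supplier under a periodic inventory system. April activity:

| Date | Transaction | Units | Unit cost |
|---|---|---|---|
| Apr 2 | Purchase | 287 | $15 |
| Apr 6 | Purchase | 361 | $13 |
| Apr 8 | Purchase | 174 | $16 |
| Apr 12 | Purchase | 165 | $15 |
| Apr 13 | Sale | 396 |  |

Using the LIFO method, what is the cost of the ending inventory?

Ending inventory = $8,257

Apr 13, 396 sold [LIFO — newest first]: 165 @ $15 + 174 @ $16 + 57 @ $13 = $6,000
Ending inventory: 287 @ $15 + 304 @ $13 = $8,257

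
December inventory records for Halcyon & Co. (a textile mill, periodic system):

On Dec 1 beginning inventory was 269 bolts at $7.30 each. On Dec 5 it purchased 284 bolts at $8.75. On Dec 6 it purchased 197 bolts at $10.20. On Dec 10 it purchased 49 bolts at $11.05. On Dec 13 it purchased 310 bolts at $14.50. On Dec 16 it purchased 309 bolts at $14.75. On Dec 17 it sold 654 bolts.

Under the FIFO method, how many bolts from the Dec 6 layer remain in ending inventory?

Dec 17, 654 sold [FIFO — oldest first]: 269 @ $7.30 + 284 @ $8.75 + 101 @ $10.20 = $5,478.90
Ending inventory: 96 @ $10.20 + 49 @ $11.05 + 310 @ $14.50 + 309 @ $14.75 = $10,573.40
Check: goods available $16,052.30 = COGS $5,478.90 + ending $10,573.40

96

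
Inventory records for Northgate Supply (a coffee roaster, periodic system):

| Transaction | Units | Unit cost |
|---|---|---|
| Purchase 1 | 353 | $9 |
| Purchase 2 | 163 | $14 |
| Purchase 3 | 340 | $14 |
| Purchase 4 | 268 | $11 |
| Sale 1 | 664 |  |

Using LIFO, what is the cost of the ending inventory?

Sale 1 (664) [LIFO — newest first]: 268 @ $11 + 340 @ $14 + 56 @ $14 = $8,492
Ending inventory: 353 @ $9 + 107 @ $14 = $4,675
Check: goods available $13,167 = COGS $8,492 + ending $4,675

Ending inventory = $4,675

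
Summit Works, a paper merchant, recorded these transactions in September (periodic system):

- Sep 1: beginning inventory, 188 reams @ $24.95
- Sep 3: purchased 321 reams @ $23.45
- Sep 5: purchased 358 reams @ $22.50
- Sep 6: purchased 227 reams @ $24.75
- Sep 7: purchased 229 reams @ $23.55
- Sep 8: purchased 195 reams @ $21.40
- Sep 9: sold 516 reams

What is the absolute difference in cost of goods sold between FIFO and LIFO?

$532.60

FIFO COGS: 188 @ $24.95 + 321 @ $23.45 + 7 @ $22.50 = $12,375.55
LIFO COGS: 195 @ $21.40 + 229 @ $23.55 + 92 @ $24.75 = $11,842.95
Difference = |$12,375.55 − $11,842.95| = $532.60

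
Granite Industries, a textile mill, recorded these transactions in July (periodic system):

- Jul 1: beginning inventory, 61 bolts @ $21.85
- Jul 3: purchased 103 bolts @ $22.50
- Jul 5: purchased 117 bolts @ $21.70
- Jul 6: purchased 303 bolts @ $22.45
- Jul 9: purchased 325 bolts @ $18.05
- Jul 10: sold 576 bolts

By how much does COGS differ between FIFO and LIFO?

$1,310.80

FIFO COGS: 61 @ $21.85 + 103 @ $22.50 + 117 @ $21.70 + 295 @ $22.45 = $12,812.00
LIFO COGS: 325 @ $18.05 + 251 @ $22.45 = $11,501.20
Difference = |$12,812.00 − $11,501.20| = $1,310.80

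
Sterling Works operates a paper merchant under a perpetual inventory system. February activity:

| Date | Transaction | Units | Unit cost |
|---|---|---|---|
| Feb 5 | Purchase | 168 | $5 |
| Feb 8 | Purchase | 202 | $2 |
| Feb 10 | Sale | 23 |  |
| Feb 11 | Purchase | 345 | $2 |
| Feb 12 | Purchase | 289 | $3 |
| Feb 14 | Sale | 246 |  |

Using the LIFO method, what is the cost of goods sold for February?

COGS = $784

Feb 10, 23 sold [LIFO — newest first]: 23 @ $2 = $46
Feb 14, 246 sold [LIFO — newest first]: 246 @ $3 = $738
Total COGS = $46 + $738 = $784
Ending inventory: 168 @ $5 + 179 @ $2 + 345 @ $2 + 43 @ $3 = $2,017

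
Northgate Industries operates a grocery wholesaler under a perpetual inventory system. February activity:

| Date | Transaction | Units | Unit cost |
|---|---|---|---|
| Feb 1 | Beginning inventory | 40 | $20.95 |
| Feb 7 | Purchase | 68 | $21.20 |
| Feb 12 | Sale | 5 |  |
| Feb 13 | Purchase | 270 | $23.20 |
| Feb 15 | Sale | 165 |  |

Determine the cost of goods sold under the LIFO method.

Feb 12, 5 sold [LIFO — newest first]: 5 @ $21.20 = $106.00
Feb 15, 165 sold [LIFO — newest first]: 165 @ $23.20 = $3,828.00
Total COGS = $106.00 + $3,828.00 = $3,934.00
Ending inventory: 40 @ $20.95 + 63 @ $21.20 + 105 @ $23.20 = $4,609.60
Check: goods available $8,543.60 = COGS $3,934.00 + ending $4,609.60

COGS = $3,934.00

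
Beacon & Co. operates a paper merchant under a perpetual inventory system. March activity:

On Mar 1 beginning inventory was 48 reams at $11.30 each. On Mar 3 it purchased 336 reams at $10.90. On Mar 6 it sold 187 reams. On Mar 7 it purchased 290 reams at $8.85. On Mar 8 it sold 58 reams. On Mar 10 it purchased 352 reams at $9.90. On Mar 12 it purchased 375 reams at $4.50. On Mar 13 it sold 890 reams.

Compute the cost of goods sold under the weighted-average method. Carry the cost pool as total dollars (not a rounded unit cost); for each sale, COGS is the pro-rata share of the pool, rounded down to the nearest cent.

COGS = $9,795.95

After Mar 1: 48 on hand, pool $542.40 (≈ $11.3000 each)
After Mar 3: 384 on hand, pool $4,204.80 (≈ $10.9500 each)
Mar 6, sell 187: 187/384 × $4,204.80 → $2,047.65
After Mar 7: 487 on hand, pool $4,723.65 (≈ $9.6995 each)
Mar 8, sell 58: 58/487 × $4,723.65 → $562.57
After Mar 10: 781 on hand, pool $7,645.88 (≈ $9.7899 each)
After Mar 12: 1156 on hand, pool $9,333.38 (≈ $8.0739 each)
Mar 13, sell 890: 890/1156 × $9,333.38 → $7,185.73
Total COGS = $2,047.65 + $562.57 + $7,185.73 = $9,795.95
Ending inventory (cost pool remaining) = $2,147.65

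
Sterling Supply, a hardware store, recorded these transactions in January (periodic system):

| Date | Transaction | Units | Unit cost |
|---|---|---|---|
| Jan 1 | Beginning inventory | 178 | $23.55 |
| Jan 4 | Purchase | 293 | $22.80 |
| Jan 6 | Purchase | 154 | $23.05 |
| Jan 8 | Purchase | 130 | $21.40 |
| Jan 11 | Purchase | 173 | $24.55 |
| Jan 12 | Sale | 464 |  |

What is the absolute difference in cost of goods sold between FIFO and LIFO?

FIFO COGS: 178 @ $23.55 + 286 @ $22.80 = $10,712.70
LIFO COGS: 173 @ $24.55 + 130 @ $21.40 + 154 @ $23.05 + 7 @ $22.80 = $10,738.45
Difference = |$10,712.70 − $10,738.45| = $25.75

$25.75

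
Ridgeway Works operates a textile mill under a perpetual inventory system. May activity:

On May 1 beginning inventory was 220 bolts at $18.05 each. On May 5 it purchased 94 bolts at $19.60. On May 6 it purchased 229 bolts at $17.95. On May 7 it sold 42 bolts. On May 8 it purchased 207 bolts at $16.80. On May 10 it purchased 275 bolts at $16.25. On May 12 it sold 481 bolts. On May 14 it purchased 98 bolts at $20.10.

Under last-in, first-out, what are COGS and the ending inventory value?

May 7, 42 sold [LIFO — newest first]: 42 @ $17.95 = $753.90
May 12, 481 sold [LIFO — newest first]: 275 @ $16.25 + 206 @ $16.80 = $7,929.55
Total COGS = $753.90 + $7,929.55 = $8,683.45
Ending inventory: 220 @ $18.05 + 94 @ $19.60 + 187 @ $17.95 + 1 @ $16.80 + 98 @ $20.10 = $11,156.65
Check: goods available $19,840.10 = COGS $8,683.45 + ending $11,156.65

COGS = $8,683.45; ending inventory = $11,156.65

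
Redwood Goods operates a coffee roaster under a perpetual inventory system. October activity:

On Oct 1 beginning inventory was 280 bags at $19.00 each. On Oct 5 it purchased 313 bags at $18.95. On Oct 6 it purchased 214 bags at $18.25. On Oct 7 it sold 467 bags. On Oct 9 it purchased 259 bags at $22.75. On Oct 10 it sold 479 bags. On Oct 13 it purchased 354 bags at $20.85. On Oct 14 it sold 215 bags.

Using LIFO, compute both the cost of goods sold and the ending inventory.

Oct 7, 467 sold [LIFO — newest first]: 214 @ $18.25 + 253 @ $18.95 = $8,699.85
Oct 10, 479 sold [LIFO — newest first]: 259 @ $22.75 + 60 @ $18.95 + 160 @ $19.00 = $10,069.25
Oct 14, 215 sold [LIFO — newest first]: 215 @ $20.85 = $4,482.75
Total COGS = $8,699.85 + $10,069.25 + $4,482.75 = $23,251.85
Ending inventory: 120 @ $19.00 + 139 @ $20.85 = $5,178.15
Check: goods available $28,430.00 = COGS $23,251.85 + ending $5,178.15

COGS = $23,251.85; ending inventory = $5,178.15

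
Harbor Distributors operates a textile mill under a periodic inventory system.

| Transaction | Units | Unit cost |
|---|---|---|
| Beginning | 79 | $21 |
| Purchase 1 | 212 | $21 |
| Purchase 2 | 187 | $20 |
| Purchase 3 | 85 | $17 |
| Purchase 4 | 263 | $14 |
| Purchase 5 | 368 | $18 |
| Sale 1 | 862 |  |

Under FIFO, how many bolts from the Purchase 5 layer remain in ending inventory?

332

Sale 1 (862) [FIFO — oldest first]: 79 @ $21 + 212 @ $21 + 187 @ $20 + 85 @ $17 + 263 @ $14 + 36 @ $18 = $15,626
Ending inventory: 332 @ $18 = $5,976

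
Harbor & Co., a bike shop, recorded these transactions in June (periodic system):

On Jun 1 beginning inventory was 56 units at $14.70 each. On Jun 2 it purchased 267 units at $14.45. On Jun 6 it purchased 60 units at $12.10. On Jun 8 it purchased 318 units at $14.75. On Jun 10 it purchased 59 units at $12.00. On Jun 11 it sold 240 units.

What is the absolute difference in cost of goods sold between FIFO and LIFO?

$104.25

FIFO COGS: 56 @ $14.70 + 184 @ $14.45 = $3,482.00
LIFO COGS: 59 @ $12.00 + 181 @ $14.75 = $3,377.75
Difference = |$3,482.00 − $3,377.75| = $104.25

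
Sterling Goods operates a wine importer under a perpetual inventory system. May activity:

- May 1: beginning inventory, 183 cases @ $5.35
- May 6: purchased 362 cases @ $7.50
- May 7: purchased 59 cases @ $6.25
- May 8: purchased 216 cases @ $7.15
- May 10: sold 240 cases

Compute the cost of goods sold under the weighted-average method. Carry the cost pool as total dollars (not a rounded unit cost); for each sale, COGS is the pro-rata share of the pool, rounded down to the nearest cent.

COGS = $1,641.13

After May 1: 183 on hand, pool $979.05 (≈ $5.3500 each)
After May 6: 545 on hand, pool $3,694.05 (≈ $6.7781 each)
After May 7: 604 on hand, pool $4,062.80 (≈ $6.7265 each)
After May 8: 820 on hand, pool $5,607.20 (≈ $6.8380 each)
May 10, sell 240: 240/820 × $5,607.20 → $1,641.13
Ending inventory (cost pool remaining) = $3,966.07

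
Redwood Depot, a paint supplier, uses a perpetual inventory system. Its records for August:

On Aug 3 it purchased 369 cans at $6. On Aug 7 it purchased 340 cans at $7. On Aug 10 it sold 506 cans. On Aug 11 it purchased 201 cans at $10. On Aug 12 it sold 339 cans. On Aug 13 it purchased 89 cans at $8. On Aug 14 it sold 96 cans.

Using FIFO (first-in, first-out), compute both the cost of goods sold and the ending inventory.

Aug 10, 506 sold [FIFO — oldest first]: 369 @ $6 + 137 @ $7 = $3,173
Aug 12, 339 sold [FIFO — oldest first]: 203 @ $7 + 136 @ $10 = $2,781
Aug 14, 96 sold [FIFO — oldest first]: 65 @ $10 + 31 @ $8 = $898
Total COGS = $3,173 + $2,781 + $898 = $6,852
Ending inventory: 58 @ $8 = $464
Check: goods available $7,316 = COGS $6,852 + ending $464

COGS = $6,852; ending inventory = $464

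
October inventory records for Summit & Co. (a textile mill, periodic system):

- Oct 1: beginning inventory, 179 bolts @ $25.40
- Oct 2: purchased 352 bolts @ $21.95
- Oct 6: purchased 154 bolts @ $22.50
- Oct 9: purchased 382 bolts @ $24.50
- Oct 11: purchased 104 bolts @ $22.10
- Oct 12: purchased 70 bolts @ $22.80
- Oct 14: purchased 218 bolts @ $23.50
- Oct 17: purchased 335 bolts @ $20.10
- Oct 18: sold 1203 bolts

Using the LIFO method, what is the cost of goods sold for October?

COGS = $27,224.90

Oct 18, 1203 sold [LIFO — newest first]: 335 @ $20.10 + 218 @ $23.50 + 70 @ $22.80 + 104 @ $22.10 + 382 @ $24.50 + 94 @ $22.50 = $27,224.90
Ending inventory: 179 @ $25.40 + 352 @ $21.95 + 60 @ $22.50 = $13,623.00
Check: goods available $40,847.90 = COGS $27,224.90 + ending $13,623.00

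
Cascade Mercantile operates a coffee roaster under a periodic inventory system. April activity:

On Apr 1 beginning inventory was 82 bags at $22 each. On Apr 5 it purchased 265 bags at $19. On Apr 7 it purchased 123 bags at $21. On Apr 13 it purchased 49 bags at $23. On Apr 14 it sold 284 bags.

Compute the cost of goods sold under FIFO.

Apr 14, 284 sold [FIFO — oldest first]: 82 @ $22 + 202 @ $19 = $5,642
Ending inventory: 63 @ $19 + 123 @ $21 + 49 @ $23 = $4,907
Check: goods available $10,549 = COGS $5,642 + ending $4,907

COGS = $5,642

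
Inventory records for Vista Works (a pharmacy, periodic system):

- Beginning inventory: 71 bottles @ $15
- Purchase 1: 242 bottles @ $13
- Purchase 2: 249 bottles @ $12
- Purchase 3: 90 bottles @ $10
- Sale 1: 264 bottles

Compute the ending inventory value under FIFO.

Sale 1 (264) [FIFO — oldest first]: 71 @ $15 + 193 @ $13 = $3,574
Ending inventory: 49 @ $13 + 249 @ $12 + 90 @ $10 = $4,525

Ending inventory = $4,525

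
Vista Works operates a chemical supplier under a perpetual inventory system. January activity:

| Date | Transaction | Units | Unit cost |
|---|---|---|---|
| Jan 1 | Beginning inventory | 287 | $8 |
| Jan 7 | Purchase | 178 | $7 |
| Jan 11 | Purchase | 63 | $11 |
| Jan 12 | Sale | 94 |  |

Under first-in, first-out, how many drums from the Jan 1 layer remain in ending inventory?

Jan 12, 94 sold [FIFO — oldest first]: 94 @ $8 = $752
Ending inventory: 193 @ $8 + 178 @ $7 + 63 @ $11 = $3,483

193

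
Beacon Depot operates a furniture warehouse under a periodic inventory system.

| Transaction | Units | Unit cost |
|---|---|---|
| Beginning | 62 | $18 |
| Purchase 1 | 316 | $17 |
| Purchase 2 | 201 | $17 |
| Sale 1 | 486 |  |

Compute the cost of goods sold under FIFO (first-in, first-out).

COGS = $8,324

Sale 1 (486) [FIFO — oldest first]: 62 @ $18 + 316 @ $17 + 108 @ $17 = $8,324
Ending inventory: 93 @ $17 = $1,581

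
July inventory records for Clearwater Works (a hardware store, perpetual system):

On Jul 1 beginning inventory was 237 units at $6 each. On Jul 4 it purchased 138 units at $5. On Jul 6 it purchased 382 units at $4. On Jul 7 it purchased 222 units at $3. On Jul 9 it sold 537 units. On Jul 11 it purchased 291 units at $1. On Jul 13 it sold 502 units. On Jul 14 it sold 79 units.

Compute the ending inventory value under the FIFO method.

Jul 9, 537 sold [FIFO — oldest first]: 237 @ $6 + 138 @ $5 + 162 @ $4 = $2,760
Jul 13, 502 sold [FIFO — oldest first]: 220 @ $4 + 222 @ $3 + 60 @ $1 = $1,606
Jul 14, 79 sold [FIFO — oldest first]: 79 @ $1 = $79
Total COGS = $2,760 + $1,606 + $79 = $4,445
Ending inventory: 152 @ $1 = $152

Ending inventory = $152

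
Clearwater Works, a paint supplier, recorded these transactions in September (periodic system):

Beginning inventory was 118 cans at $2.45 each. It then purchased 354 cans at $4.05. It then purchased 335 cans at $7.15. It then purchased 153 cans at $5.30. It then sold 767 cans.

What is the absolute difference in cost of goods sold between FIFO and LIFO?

FIFO COGS: 118 @ $2.45 + 354 @ $4.05 + 295 @ $7.15 = $3,832.05
LIFO COGS: 153 @ $5.30 + 335 @ $7.15 + 279 @ $4.05 = $4,336.10
Difference = |$3,832.05 − $4,336.10| = $504.05

$504.05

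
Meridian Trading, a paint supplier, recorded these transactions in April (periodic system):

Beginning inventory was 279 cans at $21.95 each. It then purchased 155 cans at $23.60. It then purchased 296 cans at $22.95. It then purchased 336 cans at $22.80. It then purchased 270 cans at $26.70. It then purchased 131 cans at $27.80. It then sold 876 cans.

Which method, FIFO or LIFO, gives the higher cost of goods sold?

FIFO COGS: 279 @ $21.95 + 155 @ $23.60 + 296 @ $22.95 + 146 @ $22.80 = $19,904.05
LIFO COGS: 131 @ $27.80 + 270 @ $26.70 + 336 @ $22.80 + 139 @ $22.95 = $21,701.65

LIFO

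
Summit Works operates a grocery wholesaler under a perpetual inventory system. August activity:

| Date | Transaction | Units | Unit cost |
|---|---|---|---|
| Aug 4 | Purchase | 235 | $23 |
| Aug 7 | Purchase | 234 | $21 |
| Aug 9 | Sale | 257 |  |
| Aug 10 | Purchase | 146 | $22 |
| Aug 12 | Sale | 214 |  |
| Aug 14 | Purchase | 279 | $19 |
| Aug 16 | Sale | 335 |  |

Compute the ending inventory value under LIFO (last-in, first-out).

Aug 9, 257 sold [LIFO — newest first]: 234 @ $21 + 23 @ $23 = $5,443
Aug 12, 214 sold [LIFO — newest first]: 146 @ $22 + 68 @ $23 = $4,776
Aug 16, 335 sold [LIFO — newest first]: 279 @ $19 + 56 @ $23 = $6,589
Total COGS = $5,443 + $4,776 + $6,589 = $16,808
Ending inventory: 88 @ $23 = $2,024

Ending inventory = $2,024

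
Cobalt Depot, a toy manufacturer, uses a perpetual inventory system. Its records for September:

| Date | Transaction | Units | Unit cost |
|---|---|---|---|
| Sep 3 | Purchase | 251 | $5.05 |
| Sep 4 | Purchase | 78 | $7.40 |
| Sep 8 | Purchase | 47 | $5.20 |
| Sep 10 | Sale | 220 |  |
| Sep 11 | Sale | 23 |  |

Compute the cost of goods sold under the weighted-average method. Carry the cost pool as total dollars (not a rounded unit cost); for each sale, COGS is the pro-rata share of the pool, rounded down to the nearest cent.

COGS = $1,350.16

After Sep 3: 251 on hand, pool $1,267.55 (≈ $5.0500 each)
After Sep 4: 329 on hand, pool $1,844.75 (≈ $5.6071 each)
After Sep 8: 376 on hand, pool $2,089.15 (≈ $5.5563 each)
Sep 10, sell 220: 220/376 × $2,089.15 → $1,222.37
Sep 11, sell 23: 23/156 × $866.78 → $127.79
Total COGS = $1,222.37 + $127.79 = $1,350.16
Ending inventory (cost pool remaining) = $738.99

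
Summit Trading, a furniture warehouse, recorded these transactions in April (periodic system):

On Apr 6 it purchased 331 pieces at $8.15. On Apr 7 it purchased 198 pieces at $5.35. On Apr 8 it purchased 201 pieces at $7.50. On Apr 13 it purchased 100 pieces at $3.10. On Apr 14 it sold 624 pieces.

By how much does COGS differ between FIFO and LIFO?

FIFO COGS: 331 @ $8.15 + 198 @ $5.35 + 95 @ $7.50 = $4,469.45
LIFO COGS: 100 @ $3.10 + 201 @ $7.50 + 198 @ $5.35 + 125 @ $8.15 = $3,895.55
Difference = |$4,469.45 − $3,895.55| = $573.90

$573.90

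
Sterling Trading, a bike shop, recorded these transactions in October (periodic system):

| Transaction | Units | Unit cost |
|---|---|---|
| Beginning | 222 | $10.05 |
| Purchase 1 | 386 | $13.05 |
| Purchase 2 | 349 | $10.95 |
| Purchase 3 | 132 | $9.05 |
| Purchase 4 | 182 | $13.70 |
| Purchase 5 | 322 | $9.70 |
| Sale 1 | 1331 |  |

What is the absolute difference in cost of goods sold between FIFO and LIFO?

FIFO COGS: 222 @ $10.05 + 386 @ $13.05 + 349 @ $10.95 + 132 @ $9.05 + 182 @ $13.70 + 60 @ $9.70 = $15,359.95
LIFO COGS: 322 @ $9.70 + 182 @ $13.70 + 132 @ $9.05 + 349 @ $10.95 + 346 @ $13.05 = $15,148.25
Difference = |$15,359.95 − $15,148.25| = $211.70

$211.70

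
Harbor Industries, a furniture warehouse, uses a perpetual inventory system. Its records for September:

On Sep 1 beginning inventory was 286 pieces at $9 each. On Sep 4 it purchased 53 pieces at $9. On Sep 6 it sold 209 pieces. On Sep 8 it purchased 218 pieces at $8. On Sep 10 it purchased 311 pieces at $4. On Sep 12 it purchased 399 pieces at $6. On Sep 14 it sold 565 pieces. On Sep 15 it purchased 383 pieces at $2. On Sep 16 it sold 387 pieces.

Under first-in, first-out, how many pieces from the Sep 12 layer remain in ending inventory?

106

Sep 6, 209 sold [FIFO — oldest first]: 209 @ $9 = $1,881
Sep 14, 565 sold [FIFO — oldest first]: 77 @ $9 + 53 @ $9 + 218 @ $8 + 217 @ $4 = $3,782
Sep 16, 387 sold [FIFO — oldest first]: 94 @ $4 + 293 @ $6 = $2,134
Total COGS = $1,881 + $3,782 + $2,134 = $7,797
Ending inventory: 106 @ $6 + 383 @ $2 = $1,402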